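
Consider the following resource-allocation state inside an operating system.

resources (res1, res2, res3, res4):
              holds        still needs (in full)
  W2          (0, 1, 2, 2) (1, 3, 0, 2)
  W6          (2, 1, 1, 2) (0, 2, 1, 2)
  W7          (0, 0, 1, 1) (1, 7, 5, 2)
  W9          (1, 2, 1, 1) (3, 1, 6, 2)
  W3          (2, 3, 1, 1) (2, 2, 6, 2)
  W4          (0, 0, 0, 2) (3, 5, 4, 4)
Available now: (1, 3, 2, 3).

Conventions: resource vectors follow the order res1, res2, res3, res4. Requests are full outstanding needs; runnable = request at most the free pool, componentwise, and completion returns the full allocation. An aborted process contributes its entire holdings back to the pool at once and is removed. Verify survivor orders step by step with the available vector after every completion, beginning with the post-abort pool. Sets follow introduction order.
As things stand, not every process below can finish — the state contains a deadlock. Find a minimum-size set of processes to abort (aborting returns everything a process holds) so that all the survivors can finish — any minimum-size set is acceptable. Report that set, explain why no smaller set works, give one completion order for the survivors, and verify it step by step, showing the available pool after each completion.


Abort W9.
Key observation: aborting W9 returns (1, 2, 1, 1), and W3 — hopeless before — runs at step 3 with the returned capacity in the pool.
Minimality: the empty abort set fails — the state is deadlocked as it stands.
Survivors finish in the order: W2, W6, W3, W4, W7. Verifying each step (pool after the aborts first):
  pool = (2, 5, 3, 4)
  W2: need (1, 3, 0, 2) fits (2, 5, 3, 4); releases (0, 1, 2, 2), pool now (2, 6, 5, 6)
  W6: need (0, 2, 1, 2) fits (2, 6, 5, 6); releases (2, 1, 1, 2), pool now (4, 7, 6, 8)
  W3: need (2, 2, 6, 2) fits (4, 7, 6, 8); releases (2, 3, 1, 1), pool now (6, 10, 7, 9)
  W4: need (3, 5, 4, 4) fits (6, 10, 7, 9); releases (0, 0, 0, 2), pool now (6, 10, 7, 11)
  W7: need (1, 7, 5, 2) fits (6, 10, 7, 11); releases (0, 0, 1, 1), pool now (6, 10, 8, 12)


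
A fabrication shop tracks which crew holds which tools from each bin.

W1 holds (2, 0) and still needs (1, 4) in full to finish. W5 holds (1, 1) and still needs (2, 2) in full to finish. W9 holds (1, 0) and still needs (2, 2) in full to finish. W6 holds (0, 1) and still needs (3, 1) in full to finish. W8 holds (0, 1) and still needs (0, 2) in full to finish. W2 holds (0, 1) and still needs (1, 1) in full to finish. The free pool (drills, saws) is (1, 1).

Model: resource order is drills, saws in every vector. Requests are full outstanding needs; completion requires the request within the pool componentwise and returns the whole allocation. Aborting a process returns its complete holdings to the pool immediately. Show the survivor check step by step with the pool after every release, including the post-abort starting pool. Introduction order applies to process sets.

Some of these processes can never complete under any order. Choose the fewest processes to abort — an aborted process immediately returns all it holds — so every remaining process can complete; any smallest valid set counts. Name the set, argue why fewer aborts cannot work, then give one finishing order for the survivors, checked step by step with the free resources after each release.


The answer: abort W9.
Key observation: the returned (1, 0) from W9 is what brings W5 — unrunnable before, under any order — into play at step 3.
Minimality: the empty abort set fails — the state is deadlocked as it stands.
The survivors complete as W2, W8, W5, W6, W1. Step-by-step check (starting from the post-abort pool):
  pool = (2, 1)
  run W2 (needs (1, 1), free (2, 1)); after release of (0, 1) the pool is (2, 2)
  run W8 (needs (0, 2), free (2, 2)); after release of (0, 1) the pool is (2, 3)
  run W5 (needs (2, 2), free (2, 3)); after release of (1, 1) the pool is (3, 4)
  run W6 (needs (3, 1), free (3, 4)); after release of (0, 1) the pool is (3, 5)
  run W1 (needs (1, 4), free (3, 5)); after release of (2, 0) the pool is (5, 5)


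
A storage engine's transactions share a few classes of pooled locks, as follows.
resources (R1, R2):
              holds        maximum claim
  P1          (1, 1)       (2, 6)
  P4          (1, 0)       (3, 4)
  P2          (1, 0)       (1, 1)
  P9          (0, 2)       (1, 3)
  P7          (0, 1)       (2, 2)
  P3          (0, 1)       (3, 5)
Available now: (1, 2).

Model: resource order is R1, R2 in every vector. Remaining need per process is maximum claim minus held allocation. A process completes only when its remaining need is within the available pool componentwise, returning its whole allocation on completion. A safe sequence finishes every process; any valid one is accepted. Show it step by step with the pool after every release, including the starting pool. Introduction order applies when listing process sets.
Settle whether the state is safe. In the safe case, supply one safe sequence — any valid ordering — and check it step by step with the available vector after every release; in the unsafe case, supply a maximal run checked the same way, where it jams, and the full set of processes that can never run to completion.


SAFE, for example via the order P2, P9, P4, P3, P1, P7.
Key observation: the order's first zero-slack moment is P4 ((2, 4) needed, (2, 4) free — a requested resource with nothing to spare).
Step-by-step check:
  pool = (1, 2)
  run P2 (needs (0, 1), free (1, 2)); after release of (1, 0) the pool is (2, 2)
  run P9 (needs (1, 1), free (2, 2)); after release of (0, 2) the pool is (2, 4)
  run P4 (needs (2, 4), free (2, 4)); after release of (1, 0) the pool is (3, 4)
  run P3 (needs (3, 4), free (3, 4)); after release of (0, 1) the pool is (3, 5)
  run P1 (needs (1, 5), free (3, 5)); after release of (1, 1) the pool is (4, 6)
  run P7 (needs (2, 1), free (4, 6)); after release of (0, 1) the pool is (4, 7)


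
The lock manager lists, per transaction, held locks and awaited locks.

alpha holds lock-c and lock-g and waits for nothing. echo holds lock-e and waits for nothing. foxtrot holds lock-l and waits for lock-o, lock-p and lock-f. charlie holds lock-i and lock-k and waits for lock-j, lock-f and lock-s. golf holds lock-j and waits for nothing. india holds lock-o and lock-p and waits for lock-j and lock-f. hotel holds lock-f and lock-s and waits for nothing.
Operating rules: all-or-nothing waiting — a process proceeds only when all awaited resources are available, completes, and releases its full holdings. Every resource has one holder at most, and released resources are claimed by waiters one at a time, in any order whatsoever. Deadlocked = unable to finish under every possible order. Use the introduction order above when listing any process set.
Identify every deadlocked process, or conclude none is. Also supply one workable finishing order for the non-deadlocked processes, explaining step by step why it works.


No process is deadlocked.
Key observation: all waits point, directly or indirectly, at processes that can finish, so nothing is permanently blocked.
One completion order for the rest: golf, hotel, echo, india, foxtrot, charlie, alpha.
Step-by-step check:
  run golf (it waits on nothing); releases lock-j
  run hotel (it waits on nothing); releases lock-f and lock-s
  run echo (it waits on nothing); releases lock-e
  india: everything it awaited (lock-j and lock-f) is free; runs, freeing lock-o and lock-p
  foxtrot: everything it awaited (lock-o, lock-p and lock-f) is free; runs, freeing lock-l
  charlie: everything it awaited (lock-j, lock-f and lock-s) is free; runs, freeing lock-i and lock-k
  run alpha (it waits on nothing); releases lock-c and lock-g


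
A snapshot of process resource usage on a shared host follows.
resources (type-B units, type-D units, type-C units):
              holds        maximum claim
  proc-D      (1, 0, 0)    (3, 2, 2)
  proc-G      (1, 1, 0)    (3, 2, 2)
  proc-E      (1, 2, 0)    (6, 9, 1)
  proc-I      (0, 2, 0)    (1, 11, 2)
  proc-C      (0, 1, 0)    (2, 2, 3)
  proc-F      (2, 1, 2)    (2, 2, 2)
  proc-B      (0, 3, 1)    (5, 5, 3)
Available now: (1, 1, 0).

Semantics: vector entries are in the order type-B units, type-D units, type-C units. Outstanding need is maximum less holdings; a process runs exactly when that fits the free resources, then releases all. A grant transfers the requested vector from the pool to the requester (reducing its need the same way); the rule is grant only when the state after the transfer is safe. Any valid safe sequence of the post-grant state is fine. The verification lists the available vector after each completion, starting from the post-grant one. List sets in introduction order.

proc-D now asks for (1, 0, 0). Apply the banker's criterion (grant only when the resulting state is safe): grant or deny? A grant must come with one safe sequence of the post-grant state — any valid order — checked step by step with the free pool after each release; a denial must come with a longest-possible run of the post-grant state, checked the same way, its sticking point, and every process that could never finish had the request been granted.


GRANT. The post-grant state is safe; one safe sequence: proc-F, proc-D, proc-G, proc-B, proc-C, proc-E, proc-I.
Key observation: with (0, 1, 0) left after the transfer, proc-F can run at once — the state stays safe.
Verifying the post-grant state step by step:
  pool = (0, 1, 0)
  proc-F: need (0, 1, 0) fits (0, 1, 0); releases (2, 1, 2), pool now (2, 2, 2)
  proc-D: need (1, 2, 2) fits (2, 2, 2); releases (2, 0, 0), pool now (4, 2, 2)
  proc-G: need (2, 1, 2) fits (4, 2, 2); releases (1, 1, 0), pool now (5, 3, 2)
  proc-B: need (5, 2, 2) fits (5, 3, 2); releases (0, 3, 1), pool now (5, 6, 3)
  proc-C: need (2, 1, 3) fits (5, 6, 3); releases (0, 1, 0), pool now (5, 7, 3)
  proc-E: need (5, 7, 1) fits (5, 7, 3); releases (1, 2, 0), pool now (6, 9, 3)
  proc-I: need (1, 9, 2) fits (6, 9, 3); releases (0, 2, 0), pool now (6, 11, 3)


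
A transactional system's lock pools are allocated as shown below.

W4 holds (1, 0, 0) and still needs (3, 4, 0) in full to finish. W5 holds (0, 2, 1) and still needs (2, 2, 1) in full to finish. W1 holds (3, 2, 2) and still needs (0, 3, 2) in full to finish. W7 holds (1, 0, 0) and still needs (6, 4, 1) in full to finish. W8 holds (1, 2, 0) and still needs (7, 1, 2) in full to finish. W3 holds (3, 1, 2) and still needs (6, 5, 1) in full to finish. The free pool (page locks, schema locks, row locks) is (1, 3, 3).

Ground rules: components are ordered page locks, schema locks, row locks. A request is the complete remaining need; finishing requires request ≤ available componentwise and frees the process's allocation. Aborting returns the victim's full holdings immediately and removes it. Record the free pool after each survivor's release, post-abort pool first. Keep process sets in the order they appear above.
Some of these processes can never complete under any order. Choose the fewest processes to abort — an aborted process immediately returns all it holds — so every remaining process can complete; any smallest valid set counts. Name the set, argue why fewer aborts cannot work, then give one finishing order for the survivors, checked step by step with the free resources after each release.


The answer: abort W7.
Key observation: the deadlocked W3 becomes finishable only because W7 released (1, 0, 0); it completes at step 4 below.
No smaller set exists: with zero aborts the deadlock remains.
Survivors finish in the order: W1, W4, W5, W3, W8. Verifying each step (pool after the aborts first):
  pool = (2, 3, 3)
  W1 needs (0, 3, 2) <= (2, 3, 3) -> finishes; pool += (3, 2, 2) = (5, 5, 5)
  W4 needs (3, 4, 0) <= (5, 5, 5) -> finishes; pool += (1, 0, 0) = (6, 5, 5)
  W5 needs (2, 2, 1) <= (6, 5, 5) -> finishes; pool += (0, 2, 1) = (6, 7, 6)
  W3 needs (6, 5, 1) <= (6, 7, 6) -> finishes; pool += (3, 1, 2) = (9, 8, 8)
  W8 needs (7, 1, 2) <= (9, 8, 8) -> finishes; pool += (1, 2, 0) = (10, 10, 8)


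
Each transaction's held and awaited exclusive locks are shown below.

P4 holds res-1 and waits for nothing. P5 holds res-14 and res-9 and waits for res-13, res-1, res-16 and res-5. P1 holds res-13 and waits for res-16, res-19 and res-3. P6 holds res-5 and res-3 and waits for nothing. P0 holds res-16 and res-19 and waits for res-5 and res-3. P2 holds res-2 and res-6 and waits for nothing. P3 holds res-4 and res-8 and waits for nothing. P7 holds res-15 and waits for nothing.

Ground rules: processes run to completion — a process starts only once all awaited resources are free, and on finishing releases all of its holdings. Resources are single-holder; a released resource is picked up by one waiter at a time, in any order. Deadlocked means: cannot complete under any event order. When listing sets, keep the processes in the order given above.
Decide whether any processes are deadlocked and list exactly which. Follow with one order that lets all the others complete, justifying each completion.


The deadlocked set is empty.
Key observation: there is no circular wait here — follow any chain and it reaches a process that is free to run now.
The rest can finish in the order P2, P7, P6, P0, P1, P4, P3, P5.
Step-by-step check:
  P2: no waits; runs immediately, freeing res-2 and res-6
  P7: no waits; runs immediately, freeing res-15
  P6: no waits; runs immediately, freeing res-5 and res-3
  P0: everything it awaited (res-5 and res-3) is free; runs, freeing res-16 and res-19
  P1: everything it awaited (res-16, res-19 and res-3) is free; runs, freeing res-13
  P4: no waits; runs immediately, freeing res-1
  P3: no waits; runs immediately, freeing res-4 and res-8
  P5: everything it awaited (res-13, res-1, res-16 and res-5) is free; runs, freeing res-14 and res-9


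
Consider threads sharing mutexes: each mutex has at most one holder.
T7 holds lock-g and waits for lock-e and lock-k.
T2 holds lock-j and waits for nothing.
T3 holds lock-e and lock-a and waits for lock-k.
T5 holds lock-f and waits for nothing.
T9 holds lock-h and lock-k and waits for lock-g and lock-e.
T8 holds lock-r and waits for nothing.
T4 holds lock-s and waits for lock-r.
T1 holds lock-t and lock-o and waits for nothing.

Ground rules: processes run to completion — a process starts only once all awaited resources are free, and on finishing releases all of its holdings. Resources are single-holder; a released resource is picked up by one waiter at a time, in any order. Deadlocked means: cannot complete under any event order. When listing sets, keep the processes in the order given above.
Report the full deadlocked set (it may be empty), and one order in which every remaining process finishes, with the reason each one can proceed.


Deadlocked set: T7, T3 and T9.
Key observation: the waits loop around T7 -> T3 -> T9 -> T7 with no way out; no other process is dragged down with it.
A valid finishing order for the others: T8, T2, T5, T4, T1.
Check, step by step:
  T8: no waits; runs immediately, freeing lock-r
  T2: no waits; runs immediately, freeing lock-j
  T5: no waits; runs immediately, freeing lock-f
  run T4 (all its waits — lock-r — are resolved); releases lock-s
  T1: no waits; runs immediately, freeing lock-t and lock-o


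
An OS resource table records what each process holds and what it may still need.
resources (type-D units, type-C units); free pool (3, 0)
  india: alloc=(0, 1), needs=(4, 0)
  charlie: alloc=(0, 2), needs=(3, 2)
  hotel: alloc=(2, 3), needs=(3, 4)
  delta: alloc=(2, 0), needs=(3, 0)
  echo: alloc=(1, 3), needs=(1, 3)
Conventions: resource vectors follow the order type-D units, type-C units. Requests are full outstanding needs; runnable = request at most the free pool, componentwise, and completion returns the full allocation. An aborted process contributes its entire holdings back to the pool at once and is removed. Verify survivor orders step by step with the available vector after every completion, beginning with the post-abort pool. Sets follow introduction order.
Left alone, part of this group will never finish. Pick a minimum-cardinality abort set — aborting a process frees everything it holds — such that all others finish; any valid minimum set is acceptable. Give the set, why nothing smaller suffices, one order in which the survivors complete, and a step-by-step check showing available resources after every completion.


Abort charlie.
Key observation: the returned (0, 2) from charlie is what brings echo — unrunnable before, under any order — into play at step 3.
Why nothing smaller works: aborting no one leaves the state deadlocked as given.
Survivors finish in the order: delta, india, echo, hotel. Walking it through (pool after the aborts first):
  pool = (3, 2)
  delta: need (3, 0) fits (3, 2); releases (2, 0), pool now (5, 2)
  india: need (4, 0) fits (5, 2); releases (0, 1), pool now (5, 3)
  echo: need (1, 3) fits (5, 3); releases (1, 3), pool now (6, 6)
  hotel: need (3, 4) fits (6, 6); releases (2, 3), pool now (8, 9)


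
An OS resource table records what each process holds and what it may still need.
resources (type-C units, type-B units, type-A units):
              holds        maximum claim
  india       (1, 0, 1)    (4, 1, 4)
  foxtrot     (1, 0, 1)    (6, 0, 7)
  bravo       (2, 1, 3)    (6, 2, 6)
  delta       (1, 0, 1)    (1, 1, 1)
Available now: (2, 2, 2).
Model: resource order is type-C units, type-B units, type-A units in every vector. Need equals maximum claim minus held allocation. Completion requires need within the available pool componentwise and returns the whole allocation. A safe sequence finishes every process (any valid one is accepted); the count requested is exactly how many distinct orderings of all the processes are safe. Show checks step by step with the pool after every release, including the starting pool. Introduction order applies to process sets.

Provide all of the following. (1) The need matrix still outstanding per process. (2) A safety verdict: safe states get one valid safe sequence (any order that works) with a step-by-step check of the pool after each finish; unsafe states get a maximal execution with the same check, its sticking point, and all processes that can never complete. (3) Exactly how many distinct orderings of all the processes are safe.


(1) Remaining need (order type-C units, type-B units, type-A units):
  india: (3, 1, 3)
  foxtrot: (5, 0, 6)
  bravo: (4, 1, 3)
  delta: (0, 1, 0)
(2) SAFE. One safe sequence: delta, india, bravo, foxtrot.
Key observation: the first exact fit in this order is india — it needs (3, 1, 3) with (3, 2, 3) free, meeting a requested resource to the last unit.
Walking it through:
  pool = (2, 2, 2)
  delta: need (0, 1, 0) fits (2, 2, 2); releases (1, 0, 1), pool now (3, 2, 3)
  india: need (3, 1, 3) fits (3, 2, 3); releases (1, 0, 1), pool now (4, 2, 4)
  bravo: need (4, 1, 3) fits (4, 2, 4); releases (2, 1, 3), pool now (6, 3, 7)
  foxtrot: need (5, 0, 6) fits (6, 3, 7); releases (1, 0, 1), pool now (7, 3, 8)
(3) The exact count: 1 of the possible complete orderings is a safe sequence.


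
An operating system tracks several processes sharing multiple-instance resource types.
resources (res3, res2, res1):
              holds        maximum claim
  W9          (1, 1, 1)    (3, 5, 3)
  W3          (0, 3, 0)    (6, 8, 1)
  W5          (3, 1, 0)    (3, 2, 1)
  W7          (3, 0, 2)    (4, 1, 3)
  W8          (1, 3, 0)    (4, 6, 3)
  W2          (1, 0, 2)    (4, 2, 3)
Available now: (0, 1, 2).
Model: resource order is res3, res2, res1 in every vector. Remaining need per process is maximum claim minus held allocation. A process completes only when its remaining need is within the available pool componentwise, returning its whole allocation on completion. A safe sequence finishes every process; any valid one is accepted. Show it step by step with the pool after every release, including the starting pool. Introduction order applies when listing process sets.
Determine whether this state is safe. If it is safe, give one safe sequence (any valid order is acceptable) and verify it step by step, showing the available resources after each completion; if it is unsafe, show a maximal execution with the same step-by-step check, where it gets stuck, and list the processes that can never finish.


UNSAFE — no complete ordering exists.
Key observation: no order helps: past W5, W7, W2, the free pool tops out at (7, 2, 6), below what each blocked process needs in res2.
A maximal execution: W5, W7, W2 — then nothing else fits. Check, step by step:
  pool = (0, 1, 2)
  W5: need (0, 1, 1) fits (0, 1, 2); releases (3, 1, 0), pool now (3, 2, 2)
  W7: need (1, 1, 1) fits (3, 2, 2); releases (3, 0, 2), pool now (6, 2, 4)
  W2: need (3, 2, 1) fits (6, 2, 4); releases (1, 0, 2), pool now (7, 2, 6)
  W9 cannot run: need (2, 4, 2) vs free (7, 2, 6) (insufficient res2)
  W3 cannot run: need (6, 5, 1) vs free (7, 2, 6) (insufficient res2)
  W8 cannot run: need (3, 3, 3) vs free (7, 2, 6) (insufficient res2)
Never able to finish: W9, W3 and W8.


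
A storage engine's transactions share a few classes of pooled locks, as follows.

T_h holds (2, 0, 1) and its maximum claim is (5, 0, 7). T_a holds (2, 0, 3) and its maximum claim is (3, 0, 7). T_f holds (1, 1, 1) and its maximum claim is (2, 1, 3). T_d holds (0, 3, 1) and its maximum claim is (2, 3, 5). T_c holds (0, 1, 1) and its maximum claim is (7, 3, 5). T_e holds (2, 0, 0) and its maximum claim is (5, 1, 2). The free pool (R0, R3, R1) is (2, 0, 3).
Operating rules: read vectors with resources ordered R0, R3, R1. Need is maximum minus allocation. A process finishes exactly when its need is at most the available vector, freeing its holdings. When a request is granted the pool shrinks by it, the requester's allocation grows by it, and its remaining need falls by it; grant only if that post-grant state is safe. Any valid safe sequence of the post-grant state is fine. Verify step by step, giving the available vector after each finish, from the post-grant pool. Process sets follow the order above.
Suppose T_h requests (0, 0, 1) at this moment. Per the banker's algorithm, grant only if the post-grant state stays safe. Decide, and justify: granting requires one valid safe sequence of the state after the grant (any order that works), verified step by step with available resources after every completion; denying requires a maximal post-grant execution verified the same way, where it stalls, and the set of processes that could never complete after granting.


DENY. Granting would leave the state unsafe.
Key observation: the pool after T_f, T_e is (5, 1, 3); every surviving request exceeds it in R1, so progress ends there.
On the post-grant state, T_f, T_e is a maximal run — nothing extends it. Step-by-step check:
  pool = (2, 0, 2)
  T_f needs (1, 0, 2) <= (2, 0, 2) -> finishes; pool += (1, 1, 1) = (3, 1, 3)
  T_e needs (3, 1, 2) <= (3, 1, 3) -> finishes; pool += (2, 0, 0) = (5, 1, 3)
  T_h cannot run: need (3, 0, 5) vs free (5, 1, 3) (insufficient R1)
  T_a cannot run: need (1, 0, 4) vs free (5, 1, 3) (insufficient R1)
  T_d cannot run: need (2, 0, 4) vs free (5, 1, 3) (insufficient R1)
  T_c cannot run: need (7, 2, 4) vs free (5, 1, 3) (insufficient R0, R3 and R1)
Processes that could never finish after the grant: T_h, T_a, T_d and T_c.


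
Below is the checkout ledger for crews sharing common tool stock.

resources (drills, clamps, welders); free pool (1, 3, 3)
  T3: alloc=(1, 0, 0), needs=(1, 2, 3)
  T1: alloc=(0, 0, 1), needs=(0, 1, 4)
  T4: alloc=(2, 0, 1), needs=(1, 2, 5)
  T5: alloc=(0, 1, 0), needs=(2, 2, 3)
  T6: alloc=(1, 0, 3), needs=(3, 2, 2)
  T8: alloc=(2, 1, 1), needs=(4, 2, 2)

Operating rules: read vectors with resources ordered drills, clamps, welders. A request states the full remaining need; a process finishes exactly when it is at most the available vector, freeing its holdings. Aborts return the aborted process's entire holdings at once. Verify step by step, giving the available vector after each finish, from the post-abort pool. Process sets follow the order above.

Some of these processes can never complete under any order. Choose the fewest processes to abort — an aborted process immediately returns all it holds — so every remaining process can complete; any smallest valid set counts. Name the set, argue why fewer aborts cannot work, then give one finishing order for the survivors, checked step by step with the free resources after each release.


Minimum abort set: T8.
Key observation: T1 could never have finished before the abort; with (2, 1, 1) returned by T8, it fits at step 2.
No smaller set exists: with zero aborts the deadlock remains.
One survivor order: T5, T1, T4, T3, T6. Verifying each step (post-abort pool first):
  pool = (3, 4, 4)
  T5: need (2, 2, 3) fits (3, 4, 4); releases (0, 1, 0), pool now (3, 5, 4)
  T1: need (0, 1, 4) fits (3, 5, 4); releases (0, 0, 1), pool now (3, 5, 5)
  T4: need (1, 2, 5) fits (3, 5, 5); releases (2, 0, 1), pool now (5, 5, 6)
  T3: need (1, 2, 3) fits (5, 5, 6); releases (1, 0, 0), pool now (6, 5, 6)
  T6: need (3, 2, 2) fits (6, 5, 6); releases (1, 0, 3), pool now (7, 5, 9)


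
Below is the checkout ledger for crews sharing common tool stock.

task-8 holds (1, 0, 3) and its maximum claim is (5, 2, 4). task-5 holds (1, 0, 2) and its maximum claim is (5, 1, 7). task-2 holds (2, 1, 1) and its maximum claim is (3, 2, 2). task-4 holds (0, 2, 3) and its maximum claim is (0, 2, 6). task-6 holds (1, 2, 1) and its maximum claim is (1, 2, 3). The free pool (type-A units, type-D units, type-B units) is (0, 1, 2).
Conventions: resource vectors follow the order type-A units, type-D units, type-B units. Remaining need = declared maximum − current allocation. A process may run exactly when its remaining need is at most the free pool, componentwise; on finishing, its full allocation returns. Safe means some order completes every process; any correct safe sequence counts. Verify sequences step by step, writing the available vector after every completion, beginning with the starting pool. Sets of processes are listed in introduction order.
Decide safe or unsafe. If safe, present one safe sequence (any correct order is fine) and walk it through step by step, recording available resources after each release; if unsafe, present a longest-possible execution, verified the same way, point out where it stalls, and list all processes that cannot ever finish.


UNSAFE.
Key observation: even finishing task-6, task-2, task-4 leaves just (3, 6, 7) free — too little type-A units for any of the remaining processes.
A maximal execution: task-6, task-2, task-4 — then nothing else fits. Verifying each step:
  pool = (0, 1, 2)
  task-6 needs (0, 0, 2) <= (0, 1, 2) -> finishes; pool += (1, 2, 1) = (1, 3, 3)
  task-2 needs (1, 1, 1) <= (1, 3, 3) -> finishes; pool += (2, 1, 1) = (3, 4, 4)
  task-4 needs (0, 0, 3) <= (3, 4, 4) -> finishes; pool += (0, 2, 3) = (3, 6, 7)
  task-8 cannot run: need (4, 2, 1) vs free (3, 6, 7) (insufficient type-A units)
  task-5 cannot run: need (4, 1, 5) vs free (3, 6, 7) (insufficient type-A units)
Never able to finish: task-8 and task-5.


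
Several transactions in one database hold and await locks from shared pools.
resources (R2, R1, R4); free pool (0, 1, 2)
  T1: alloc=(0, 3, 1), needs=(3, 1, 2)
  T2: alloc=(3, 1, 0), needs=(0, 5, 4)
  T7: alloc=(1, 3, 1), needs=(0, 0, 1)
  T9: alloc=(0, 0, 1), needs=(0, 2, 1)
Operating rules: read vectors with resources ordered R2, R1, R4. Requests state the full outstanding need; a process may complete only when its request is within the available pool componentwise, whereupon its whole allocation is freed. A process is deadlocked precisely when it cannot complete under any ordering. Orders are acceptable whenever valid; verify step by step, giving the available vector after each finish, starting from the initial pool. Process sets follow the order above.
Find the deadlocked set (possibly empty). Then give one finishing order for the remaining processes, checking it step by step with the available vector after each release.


The deadlocked set is T1 and T2.
Key observation: after T7, T9 the pool peaks at (1, 4, 4), and each blocked process is short somewhere: T1 on R2; T2 on R1.
The rest can finish in the order T7, T9. Step-by-step check:
  pool = (0, 1, 2)
  run T7 (needs (0, 0, 1), free (0, 1, 2)); after release of (1, 3, 1) the pool is (1, 4, 3)
  run T9 (needs (0, 2, 1), free (1, 4, 3)); after release of (0, 0, 1) the pool is (1, 4, 4)
The blocked processes can never fit:
  blocked: T1 wants (3, 1, 2), pool (1, 4, 4) — not enough R2
  blocked: T2 wants (0, 5, 4), pool (1, 4, 4) — not enough R1


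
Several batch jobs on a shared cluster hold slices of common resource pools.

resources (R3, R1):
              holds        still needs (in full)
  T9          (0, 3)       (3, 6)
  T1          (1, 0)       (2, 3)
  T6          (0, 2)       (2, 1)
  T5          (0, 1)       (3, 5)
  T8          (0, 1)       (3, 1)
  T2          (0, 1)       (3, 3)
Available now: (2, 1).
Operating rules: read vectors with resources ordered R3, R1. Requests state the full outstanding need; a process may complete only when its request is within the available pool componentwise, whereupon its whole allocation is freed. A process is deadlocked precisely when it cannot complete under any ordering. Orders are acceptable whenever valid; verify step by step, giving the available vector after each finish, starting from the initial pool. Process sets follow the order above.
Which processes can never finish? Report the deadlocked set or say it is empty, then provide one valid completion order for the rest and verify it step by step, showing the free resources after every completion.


Nothing here is deadlocked.
Key observation: there is always a runnable process — T6 first — so the state unwinds completely.
The rest can finish in the order T6, T1, T2, T8, T5, T9. Check, step by step:
  pool = (2, 1)
  T6: need (2, 1) fits (2, 1); releases (0, 2), pool now (2, 3)
  T1: need (2, 3) fits (2, 3); releases (1, 0), pool now (3, 3)
  T2: need (3, 3) fits (3, 3); releases (0, 1), pool now (3, 4)
  T8: need (3, 1) fits (3, 4); releases (0, 1), pool now (3, 5)
  T5: need (3, 5) fits (3, 5); releases (0, 1), pool now (3, 6)
  T9: need (3, 6) fits (3, 6); releases (0, 3), pool now (3, 9)


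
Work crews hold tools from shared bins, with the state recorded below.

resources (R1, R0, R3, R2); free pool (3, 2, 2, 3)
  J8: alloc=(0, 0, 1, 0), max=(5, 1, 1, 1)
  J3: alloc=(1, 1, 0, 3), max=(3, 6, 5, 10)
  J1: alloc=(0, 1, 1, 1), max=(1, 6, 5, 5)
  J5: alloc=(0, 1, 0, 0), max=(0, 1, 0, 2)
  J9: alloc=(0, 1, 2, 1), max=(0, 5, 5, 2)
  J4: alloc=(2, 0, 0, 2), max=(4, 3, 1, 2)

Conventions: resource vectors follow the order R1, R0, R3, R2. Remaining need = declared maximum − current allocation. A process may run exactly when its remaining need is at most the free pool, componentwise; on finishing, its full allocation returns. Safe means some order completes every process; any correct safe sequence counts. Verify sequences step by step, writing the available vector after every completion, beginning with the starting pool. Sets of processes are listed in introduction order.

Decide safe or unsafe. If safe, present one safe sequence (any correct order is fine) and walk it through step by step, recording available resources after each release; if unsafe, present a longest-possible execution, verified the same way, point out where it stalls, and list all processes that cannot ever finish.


The state is UNSAFE.
Key observation: R0 is the bottleneck — with J5, J4, J8 done the pool holds (5, 3, 3, 5), short of every remaining need.
Going as far as possible: J5, J4, J8; after that, nothing fits. Walking it through:
  pool = (3, 2, 2, 3)
  J5 needs (0, 0, 0, 2) <= (3, 2, 2, 3) -> finishes; pool += (0, 1, 0, 0) = (3, 3, 2, 3)
  J4 needs (2, 3, 1, 0) <= (3, 3, 2, 3) -> finishes; pool += (2, 0, 0, 2) = (5, 3, 2, 5)
  J8 needs (5, 1, 0, 1) <= (5, 3, 2, 5) -> finishes; pool += (0, 0, 1, 0) = (5, 3, 3, 5)
  blocked: J3 wants (2, 5, 5, 7), pool (5, 3, 3, 5) — not enough R0, R3 and R2
  blocked: J1 wants (1, 5, 4, 4), pool (5, 3, 3, 5) — not enough R0 and R3
  blocked: J9 wants (0, 4, 3, 1), pool (5, 3, 3, 5) — not enough R0
Never able to finish: J3, J1 and J9.


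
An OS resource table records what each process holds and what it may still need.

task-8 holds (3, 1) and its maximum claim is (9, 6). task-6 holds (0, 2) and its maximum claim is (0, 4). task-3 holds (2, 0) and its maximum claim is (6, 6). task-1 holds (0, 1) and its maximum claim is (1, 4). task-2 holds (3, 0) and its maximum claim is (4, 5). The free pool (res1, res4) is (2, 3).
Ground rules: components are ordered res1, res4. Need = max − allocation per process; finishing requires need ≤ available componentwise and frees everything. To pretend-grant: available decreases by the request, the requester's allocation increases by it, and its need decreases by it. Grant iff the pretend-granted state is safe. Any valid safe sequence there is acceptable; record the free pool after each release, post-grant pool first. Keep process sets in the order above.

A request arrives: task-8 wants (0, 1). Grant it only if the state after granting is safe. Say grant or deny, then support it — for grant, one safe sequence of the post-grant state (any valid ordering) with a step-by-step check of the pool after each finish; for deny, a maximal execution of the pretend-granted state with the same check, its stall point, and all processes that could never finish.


DENY — the pretend-granted state is unsafe.
Key observation: after task-6, task-1, task-2 the pool peaks at (5, 5), and each blocked process is short somewhere: task-8 on res1; task-3 on res4.
On the post-grant state, task-6, task-1, task-2 is a maximal run — nothing extends it. Step-by-step check:
  pool = (2, 2)
  task-6 needs (0, 2) <= (2, 2) -> finishes; pool += (0, 2) = (2, 4)
  task-1 needs (1, 3) <= (2, 4) -> finishes; pool += (0, 1) = (2, 5)
  task-2 needs (1, 5) <= (2, 5) -> finishes; pool += (3, 0) = (5, 5)
  task-8 still needs (6, 4) but only (5, 5) is free — short on res1
  task-3 still needs (4, 6) but only (5, 5) is free — short on res4
Had the request been granted, task-8 and task-3 could never finish.


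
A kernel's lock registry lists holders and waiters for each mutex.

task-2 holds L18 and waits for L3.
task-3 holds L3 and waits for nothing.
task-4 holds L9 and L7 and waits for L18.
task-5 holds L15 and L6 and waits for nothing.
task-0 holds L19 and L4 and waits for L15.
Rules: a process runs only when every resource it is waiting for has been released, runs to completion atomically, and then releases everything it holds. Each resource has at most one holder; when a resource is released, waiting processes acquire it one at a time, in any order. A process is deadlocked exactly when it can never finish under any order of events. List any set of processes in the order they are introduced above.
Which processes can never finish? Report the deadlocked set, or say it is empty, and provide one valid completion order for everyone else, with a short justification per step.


The deadlocked set is empty.
Key observation: the wait graph is acyclic; completion cascades from the unblocked processes through everyone else.
One completion order for the rest: task-5, task-0, task-3, task-2, task-4.
Step-by-step check:
  task-5 waits on nothing -> runs at once and releases L15 and L6
  task-0: everything it awaited (L15) is free; runs, freeing L19 and L4
  task-3 waits on nothing -> runs at once and releases L3
  task-2: everything it awaited (L3) is free; runs, freeing L18
  task-4: everything it awaited (L18) is free; runs, freeing L9 and L7


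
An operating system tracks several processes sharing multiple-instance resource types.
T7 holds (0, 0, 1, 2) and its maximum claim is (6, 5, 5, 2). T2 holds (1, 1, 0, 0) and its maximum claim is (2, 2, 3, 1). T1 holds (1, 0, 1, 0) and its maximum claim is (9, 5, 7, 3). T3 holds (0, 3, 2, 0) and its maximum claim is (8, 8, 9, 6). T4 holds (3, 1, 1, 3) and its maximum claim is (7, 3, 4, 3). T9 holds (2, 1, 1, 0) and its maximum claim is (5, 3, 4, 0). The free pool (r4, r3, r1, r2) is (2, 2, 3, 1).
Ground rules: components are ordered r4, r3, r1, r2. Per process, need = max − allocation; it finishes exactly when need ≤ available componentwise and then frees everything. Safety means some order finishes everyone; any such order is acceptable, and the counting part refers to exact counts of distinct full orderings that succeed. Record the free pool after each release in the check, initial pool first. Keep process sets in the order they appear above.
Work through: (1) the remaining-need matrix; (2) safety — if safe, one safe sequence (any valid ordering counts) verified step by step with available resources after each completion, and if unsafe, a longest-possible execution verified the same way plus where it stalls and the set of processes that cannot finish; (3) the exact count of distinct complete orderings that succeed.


(1) Remaining need (order r4, r3, r1, r2):
  T7: (6, 5, 4, 0)
  T2: (1, 1, 3, 1)
  T1: (8, 5, 6, 3)
  T3: (8, 5, 7, 6)
  T4: (4, 2, 3, 0)
  T9: (3, 2, 3, 0)
(2) SAFE. One safe sequence: T2, T9, T4, T7, T1, T3.
Key observation: at T2 the run first touches a limit — (1, 1, 3, 1) against (2, 2, 3, 1), exact on a resource it actually requests.
Verifying each step:
  pool = (2, 2, 3, 1)
  T2 needs (1, 1, 3, 1) <= (2, 2, 3, 1) -> finishes; pool += (1, 1, 0, 0) = (3, 3, 3, 1)
  T9 needs (3, 2, 3, 0) <= (3, 3, 3, 1) -> finishes; pool += (2, 1, 1, 0) = (5, 4, 4, 1)
  T4 needs (4, 2, 3, 0) <= (5, 4, 4, 1) -> finishes; pool += (3, 1, 1, 3) = (8, 5, 5, 4)
  T7 needs (6, 5, 4, 0) <= (8, 5, 5, 4) -> finishes; pool += (0, 0, 1, 2) = (8, 5, 6, 6)
  T1 needs (8, 5, 6, 3) <= (8, 5, 6, 6) -> finishes; pool += (1, 0, 1, 0) = (9, 5, 7, 6)
  T3 needs (8, 5, 7, 6) <= (9, 5, 7, 6) -> finishes; pool += (0, 3, 2, 0) = (9, 8, 9, 6)
(3) Precisely 1 of the possible complete orderings is a safe sequence.


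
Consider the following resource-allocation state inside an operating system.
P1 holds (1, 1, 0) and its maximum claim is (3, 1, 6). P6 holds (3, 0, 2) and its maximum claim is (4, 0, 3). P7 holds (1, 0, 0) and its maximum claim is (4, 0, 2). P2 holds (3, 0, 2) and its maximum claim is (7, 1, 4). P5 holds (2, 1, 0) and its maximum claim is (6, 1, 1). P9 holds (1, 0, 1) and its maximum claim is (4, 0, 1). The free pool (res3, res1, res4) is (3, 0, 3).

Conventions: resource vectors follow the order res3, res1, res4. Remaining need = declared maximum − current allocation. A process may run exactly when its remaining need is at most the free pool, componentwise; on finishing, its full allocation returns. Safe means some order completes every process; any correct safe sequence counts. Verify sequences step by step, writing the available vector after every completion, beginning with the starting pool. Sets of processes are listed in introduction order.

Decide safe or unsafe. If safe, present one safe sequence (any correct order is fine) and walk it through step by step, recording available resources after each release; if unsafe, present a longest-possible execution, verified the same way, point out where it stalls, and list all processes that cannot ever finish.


SAFE — a valid safe sequence is P7, P6, P9, P5, P2, P1.
Key observation: at P7 the run first touches a limit — (3, 0, 2) against (3, 0, 3), exact on a resource it actually requests.
Verifying each step:
  pool = (3, 0, 3)
  P7 needs (3, 0, 2) <= (3, 0, 3) -> finishes; pool += (1, 0, 0) = (4, 0, 3)
  P6 needs (1, 0, 1) <= (4, 0, 3) -> finishes; pool += (3, 0, 2) = (7, 0, 5)
  P9 needs (3, 0, 0) <= (7, 0, 5) -> finishes; pool += (1, 0, 1) = (8, 0, 6)
  P5 needs (4, 0, 1) <= (8, 0, 6) -> finishes; pool += (2, 1, 0) = (10, 1, 6)
  P2 needs (4, 1, 2) <= (10, 1, 6) -> finishes; pool += (3, 0, 2) = (13, 1, 8)
  P1 needs (2, 0, 6) <= (13, 1, 8) -> finishes; pool += (1, 1, 0) = (14, 2, 8)


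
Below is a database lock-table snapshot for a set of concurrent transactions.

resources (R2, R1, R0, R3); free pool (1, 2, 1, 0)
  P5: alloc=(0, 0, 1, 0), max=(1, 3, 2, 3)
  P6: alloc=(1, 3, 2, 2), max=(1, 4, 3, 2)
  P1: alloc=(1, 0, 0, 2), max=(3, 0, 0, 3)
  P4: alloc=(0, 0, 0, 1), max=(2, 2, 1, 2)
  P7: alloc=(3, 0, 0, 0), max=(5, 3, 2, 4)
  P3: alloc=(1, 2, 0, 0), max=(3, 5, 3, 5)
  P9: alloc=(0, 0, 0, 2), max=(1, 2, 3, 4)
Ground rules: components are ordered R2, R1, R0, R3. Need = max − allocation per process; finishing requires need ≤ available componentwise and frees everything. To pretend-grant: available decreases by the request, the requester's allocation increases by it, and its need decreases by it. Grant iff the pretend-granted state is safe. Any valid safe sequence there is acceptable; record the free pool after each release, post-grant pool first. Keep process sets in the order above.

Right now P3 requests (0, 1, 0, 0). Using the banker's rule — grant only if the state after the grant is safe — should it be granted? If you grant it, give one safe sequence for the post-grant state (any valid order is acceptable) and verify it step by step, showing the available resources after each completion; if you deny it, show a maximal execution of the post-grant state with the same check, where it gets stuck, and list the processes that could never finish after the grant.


GRANT — the state after the grant stays safe, e.g. via P6, P9, P4, P5, P1, P7, P3.
Key observation: after the grant the pool drops to (1, 1, 1, 0), which still lets P6 finish first and unwind the rest.
Check on the post-grant state, step by step:
  pool = (1, 1, 1, 0)
  P6 needs (0, 1, 1, 0) <= (1, 1, 1, 0) -> finishes; pool += (1, 3, 2, 2) = (2, 4, 3, 2)
  P9 needs (1, 2, 3, 2) <= (2, 4, 3, 2) -> finishes; pool += (0, 0, 0, 2) = (2, 4, 3, 4)
  P4 needs (2, 2, 1, 1) <= (2, 4, 3, 4) -> finishes; pool += (0, 0, 0, 1) = (2, 4, 3, 5)
  P5 needs (1, 3, 1, 3) <= (2, 4, 3, 5) -> finishes; pool += (0, 0, 1, 0) = (2, 4, 4, 5)
  P1 needs (2, 0, 0, 1) <= (2, 4, 4, 5) -> finishes; pool += (1, 0, 0, 2) = (3, 4, 4, 7)
  P7 needs (2, 3, 2, 4) <= (3, 4, 4, 7) -> finishes; pool += (3, 0, 0, 0) = (6, 4, 4, 7)
  P3 needs (2, 2, 3, 5) <= (6, 4, 4, 7) -> finishes; pool += (1, 3, 0, 0) = (7, 7, 4, 7)
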